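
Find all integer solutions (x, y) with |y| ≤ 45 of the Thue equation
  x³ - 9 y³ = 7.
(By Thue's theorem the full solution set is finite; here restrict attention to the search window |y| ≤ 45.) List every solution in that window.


The equation is x³ - 9y³ = 7. For fixed y, x³ = 9·y³ + 7, so a solution requires the RHS to be a perfect cube.
Strategy: iterate y from -45 to 45, compute RHS = 9·y³ + 7, and check whether it is a (positive or negative) perfect cube.
Check small values of y:
  y = 0: RHS = 7 is not a perfect cube.
  y = 1: RHS = 16 is not a perfect cube.
  y = -1: RHS = -2 is not a perfect cube.
  y = 2: RHS = 79 is not a perfect cube.
  y = -2: RHS = -65 is not a perfect cube.
  y = 3: RHS = 250 is not a perfect cube.
  y = -3: RHS = -236 is not a perfect cube.
Continuing the search up to |y| = 45 finds no solutions either.
No (x, y) in the scanned range satisfies the equation.

No integer solutions with |y| ≤ 45.


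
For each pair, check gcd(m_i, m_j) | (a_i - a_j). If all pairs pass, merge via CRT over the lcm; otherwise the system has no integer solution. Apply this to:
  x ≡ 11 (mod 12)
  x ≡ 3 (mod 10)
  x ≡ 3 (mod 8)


Moduli 12, 10, 8 are not pairwise coprime, so CRT works modulo lcm(m_i) when all pairwise compatibility conditions hold.
Pairwise compatibility: gcd(m_i, m_j) must divide a_i - a_j for every pair.
Merge one congruence at a time:
  Start: x ≡ 11 (mod 12).
  Combine with x ≡ 3 (mod 10): gcd(12, 10) = 2; 3 - 11 = -8, which IS divisible by 2, so compatible.
    Write x = 11 + 12·t and substitute into x ≡ 3 (mod 10): 12·t ≡ 3 − 11 = -8 (mod 10).
    Divide the congruence (and modulus) by g = 2: 6·t ≡ -4 (mod 5).
    Reduce coefficients mod 5: 1·t ≡ 1 (mod 5).
    So t ≡ 1 (mod 5).
    Then x = 11 + 12·1 = 23, valid modulo lcm(12, 10) = 60: x ≡ 23 (mod 60).
  Combine with x ≡ 3 (mod 8): gcd(60, 8) = 4; 3 - 23 = -20, which IS divisible by 4, so compatible.
    Write x = 23 + 60·t and substitute into x ≡ 3 (mod 8): 60·t ≡ 3 − 23 = -20 (mod 8).
    Divide the congruence (and modulus) by g = 4: 15·t ≡ -5 (mod 2).
    Reduce coefficients mod 2: 1·t ≡ 1 (mod 2).
    So t ≡ 1 (mod 2).
    Then x = 23 + 60·1 = 83, valid modulo lcm(60, 8) = 120: x ≡ 83 (mod 120).
Verify: 83 mod 12 = 11, 83 mod 10 = 3, 83 mod 8 = 3.

x ≡ 83 (mod 120).


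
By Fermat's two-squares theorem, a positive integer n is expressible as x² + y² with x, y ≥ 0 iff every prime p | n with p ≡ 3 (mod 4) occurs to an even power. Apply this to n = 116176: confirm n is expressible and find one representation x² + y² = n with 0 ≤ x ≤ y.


Step 1: Factor n = 116176 = 2^4 · 53 · 137.
Step 2: Check the mod-4 condition on each prime factor: 2 = 2 (special); 53 ≡ 1 (mod 4), exponent 1; 137 ≡ 1 (mod 4), exponent 1.
All primes ≡ 3 (mod 4) appear to even exponent (or don't appear), so by the two-squares theorem n IS expressible as a sum of two squares.
Step 3: Build a representation. Group n = k² · m with k = 4 and m = 53 · 137 = 7261 (a product of primes ≡ 1 (mod 4)); a representation of m scales to one of n via (k·x)² + (k·y)² = k²(x² + y²). Each prime p ≡ 1 (mod 4) is itself a sum of two squares; find a² by testing p − a² for a perfect square:
  53: 53 − 1² = 52, 53 − 2² = 49 = 7² ⇒ 53 = 2² + 7².
  137: 137 − 1² = 136, 137 − 2² = 133, 137 − 3² = 128, 137 − 4² = 121 = 11² ⇒ 137 = 4² + 11².
  Combine using the Brahmagupta–Fibonacci identity (a² + b²)(c² + d²) = (ac − bd)² + (ad + bc)² = (ac + bd)² + (ad − bc)²:
  53 · 137 = 7261: from (2² + 7²)(4² + 11²), take (2·4 − 7·11, 2·11 + 7·4) = (8 − 77, 22 + 28) = (-69, 50); dropping signs (only squares matter) gives (69, 50); check 69² + 50² = 4761 + 2500 = 7261 ✓.
  Scale by k = 4: (4·69, 4·50) = (276, 200).
Step 4: Order so x ≤ y and verify: 200² + 276² = 40000 + 76176 = 116176 = n. ✓

n = 116176 = 200² + 276² (one valid representation with x ≤ y).


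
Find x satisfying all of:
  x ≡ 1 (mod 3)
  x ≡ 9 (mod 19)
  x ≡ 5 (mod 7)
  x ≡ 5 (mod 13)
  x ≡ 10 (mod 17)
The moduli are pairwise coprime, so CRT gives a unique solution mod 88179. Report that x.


Product of moduli M = 3 · 19 · 7 · 13 · 17 = 88179.
Merge one congruence at a time:
  Start: x ≡ 1 (mod 3).
  Combine with x ≡ 9 (mod 19); new modulus lcm = 57.
    Write x = 1 + 3·t and substitute into x ≡ 9 (mod 19): 3·t ≡ 9 − 1 = 8 (mod 19).
    The inverse of 3 mod 19 is 13 (since 3·13 = 39 = 2·19 + 1), so t ≡ 13·8 = 104 ≡ 9 (mod 19).
    Then x = 1 + 3·9 = 28, valid modulo lcm(3, 19) = 57: x ≡ 28 (mod 57).
  Combine with x ≡ 5 (mod 7); new modulus lcm = 399.
    Write x = 28 + 57·t and substitute into x ≡ 5 (mod 7): 57·t ≡ 5 − 28 = -23 (mod 7).
    Reduce coefficients mod 7: 1·t ≡ 5 (mod 7).
    So t ≡ 5 (mod 7).
    Then x = 28 + 57·5 = 313, valid modulo lcm(57, 7) = 399: x ≡ 313 (mod 399).
  Combine with x ≡ 5 (mod 13); new modulus lcm = 5187.
    Write x = 313 + 399·t and substitute into x ≡ 5 (mod 13): 399·t ≡ 5 − 313 = -308 (mod 13).
    Reduce coefficients mod 13: 9·t ≡ 4 (mod 13).
    The inverse of 9 mod 13 is 3 (since 9·3 = 27 = 2·13 + 1), so t ≡ 3·4 = 12 ≡ 12 (mod 13).
    Then x = 313 + 399·12 = 5101, valid modulo lcm(399, 13) = 5187: x ≡ 5101 (mod 5187).
  Combine with x ≡ 10 (mod 17); new modulus lcm = 88179.
    Write x = 5101 + 5187·t and substitute into x ≡ 10 (mod 17): 5187·t ≡ 10 − 5101 = -5091 (mod 17).
    Reduce coefficients mod 17: 2·t ≡ 9 (mod 17).
    The inverse of 2 mod 17 is 9 (since 2·9 = 18 = 1·17 + 1), so t ≡ 9·9 = 81 ≡ 13 (mod 17).
    Then x = 5101 + 5187·13 = 72532, valid modulo lcm(5187, 17) = 88179: x ≡ 72532 (mod 88179).
Verify against each original: 72532 mod 3 = 1, 72532 mod 19 = 9, 72532 mod 7 = 5, 72532 mod 13 = 5, 72532 mod 17 = 10.

x ≡ 72532 (mod 88179).


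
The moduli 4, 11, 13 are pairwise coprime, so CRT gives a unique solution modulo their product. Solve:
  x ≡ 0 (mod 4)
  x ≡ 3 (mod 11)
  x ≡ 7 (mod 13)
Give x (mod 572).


Moduli 4, 11, 13 are pairwise coprime; by CRT there is a unique solution modulo M = 4 · 11 · 13 = 572.
Solve pairwise, accumulating the modulus:
  Start with x ≡ 0 (mod 4).
  Combine with x ≡ 3 (mod 11): since gcd(4, 11) = 1, we get a unique residue mod 44.
    Write x = 0 + 4·t and substitute into x ≡ 3 (mod 11): 4·t ≡ 3 − 0 = 3 (mod 11).
    The inverse of 4 mod 11 is 3 (since 4·3 = 12 = 1·11 + 1), so t ≡ 3·3 = 9 ≡ 9 (mod 11).
    Then x = 0 + 4·9 = 36, valid modulo lcm(4, 11) = 44: x ≡ 36 (mod 44).
  Combine with x ≡ 7 (mod 13): since gcd(44, 13) = 1, we get a unique residue mod 572.
    Write x = 36 + 44·t and substitute into x ≡ 7 (mod 13): 44·t ≡ 7 − 36 = -29 (mod 13).
    Reduce coefficients mod 13: 5·t ≡ 10 (mod 13).
    The inverse of 5 mod 13 is 8 (since 5·8 = 40 = 3·13 + 1), so t ≡ 8·10 = 80 ≡ 2 (mod 13).
    Then x = 36 + 44·2 = 124, valid modulo lcm(44, 13) = 572: x ≡ 124 (mod 572).
Verify: 124 mod 4 = 0 ✓, 124 mod 11 = 3 ✓, 124 mod 13 = 7 ✓.

x ≡ 124 (mod 572).


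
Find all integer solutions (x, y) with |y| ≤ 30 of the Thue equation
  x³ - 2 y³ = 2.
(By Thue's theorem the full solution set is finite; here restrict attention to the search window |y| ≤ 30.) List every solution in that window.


The equation is x³ - 2y³ = 2. For fixed y, x³ = 2·y³ + 2, so a solution requires the RHS to be a perfect cube.
Strategy: iterate y from -30 to 30, compute RHS = 2·y³ + 2, and check whether it is a (positive or negative) perfect cube.
Check small values of y:
  y = 0: RHS = 2 is not a perfect cube.
  y = 1: RHS = 4 is not a perfect cube.
  y = -1: RHS = 0 = (0)³ ⇒ x = 0 works.
  y = 2: RHS = 18 is not a perfect cube.
  y = -2: RHS = -14 is not a perfect cube.
  y = 3: RHS = 56 is not a perfect cube.
  y = -3: RHS = -52 is not a perfect cube.
Continuing the search up to |y| = 30 finds no further solutions beyond those listed.
Collected solutions: (0, -1).

Solutions (with |y| ≤ 30): (0, -1).


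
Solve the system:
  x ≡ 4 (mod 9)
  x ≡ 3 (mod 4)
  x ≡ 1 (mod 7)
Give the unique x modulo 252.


Moduli 9, 4, 7 are pairwise coprime; by CRT there is a unique solution modulo M = 9 · 4 · 7 = 252.
Solve pairwise, accumulating the modulus:
  Start with x ≡ 4 (mod 9).
  Combine with x ≡ 3 (mod 4): since gcd(9, 4) = 1, we get a unique residue mod 36.
    Write x = 4 + 9·t and substitute into x ≡ 3 (mod 4): 9·t ≡ 3 − 4 = -1 (mod 4).
    Reduce coefficients mod 4: 1·t ≡ 3 (mod 4).
    So t ≡ 3 (mod 4).
    Then x = 4 + 9·3 = 31, valid modulo lcm(9, 4) = 36: x ≡ 31 (mod 36).
  Combine with x ≡ 1 (mod 7): since gcd(36, 7) = 1, we get a unique residue mod 252.
    Write x = 31 + 36·t and substitute into x ≡ 1 (mod 7): 36·t ≡ 1 − 31 = -30 (mod 7).
    Reduce coefficients mod 7: 1·t ≡ 5 (mod 7).
    So t ≡ 5 (mod 7).
    Then x = 31 + 36·5 = 211, valid modulo lcm(36, 7) = 252: x ≡ 211 (mod 252).
Verify: 211 mod 9 = 4 ✓, 211 mod 4 = 3 ✓, 211 mod 7 = 1 ✓.

x ≡ 211 (mod 252).


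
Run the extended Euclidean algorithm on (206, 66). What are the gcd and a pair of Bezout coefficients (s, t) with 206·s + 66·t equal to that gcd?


Euclidean algorithm on (206, 66) — divide until remainder is 0:
  206 = 3 · 66 + 8
  66 = 8 · 8 + 2
  8 = 4 · 2 + 0
gcd(206, 66) = 2.
Track Bezout coefficients alongside the remainders: start with r₀ = 206 = a·1 + b·0 (s = 1, t = 0) and r₁ = 66 = a·0 + b·1 (s = 0, t = 1); each new remainder r_{k+1} = r_{k-1} − q_k·r_k inherits s_{k+1} = s_{k-1} − q_k·s_k, t_{k+1} = t_{k-1} − q_k·t_k, so r_k = a·s_k + b·t_k at every step:
  q = 3: r = 8, s = 1 − 3·0 = 1, t = 0 − 3·1 = -3  (check: 206·1 + 66·(-3) = 8)
  q = 8: r = 2, s = 0 − 8·1 = -8, t = 1 − 8·(-3) = 25  (check: 206·(-8) + 66·25 = 2)
The row with r = 2 (the gcd) gives the Bezout coefficients s = -8, t = 25.
Result: 206 · (-8) + 66 · (25) = 2.

gcd(206, 66) = 2; s = -8, t = 25 (check: 206·(-8) + 66·25 = 2).


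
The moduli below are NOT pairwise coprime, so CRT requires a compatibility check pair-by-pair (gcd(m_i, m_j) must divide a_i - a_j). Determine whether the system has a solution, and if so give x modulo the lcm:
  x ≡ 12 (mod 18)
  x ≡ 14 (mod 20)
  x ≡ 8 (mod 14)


Moduli 18, 20, 14 are not pairwise coprime, so CRT works modulo lcm(m_i) when all pairwise compatibility conditions hold.
Pairwise compatibility: gcd(m_i, m_j) must divide a_i - a_j for every pair.
Merge one congruence at a time:
  Start: x ≡ 12 (mod 18).
  Combine with x ≡ 14 (mod 20): gcd(18, 20) = 2; 14 - 12 = 2, which IS divisible by 2, so compatible.
    Write x = 12 + 18·t and substitute into x ≡ 14 (mod 20): 18·t ≡ 14 − 12 = 2 (mod 20).
    Divide the congruence (and modulus) by g = 2: 9·t ≡ 1 (mod 10).
    The inverse of 9 mod 10 is 9 (since 9·9 = 81 = 8·10 + 1), so t ≡ 9·1 = 9 ≡ 9 (mod 10).
    Then x = 12 + 18·9 = 174, valid modulo lcm(18, 20) = 180: x ≡ 174 (mod 180).
  Combine with x ≡ 8 (mod 14): gcd(180, 14) = 2; 8 - 174 = -166, which IS divisible by 2, so compatible.
    Write x = 174 + 180·t and substitute into x ≡ 8 (mod 14): 180·t ≡ 8 − 174 = -166 (mod 14).
    Divide the congruence (and modulus) by g = 2: 90·t ≡ -83 (mod 7).
    Reduce coefficients mod 7: 6·t ≡ 1 (mod 7).
    The inverse of 6 mod 7 is 6 (since 6·6 = 36 = 5·7 + 1), so t ≡ 6·1 = 6 ≡ 6 (mod 7).
    Then x = 174 + 180·6 = 1254, valid modulo lcm(180, 14) = 1260: x ≡ 1254 (mod 1260).
Verify: 1254 mod 18 = 12, 1254 mod 20 = 14, 1254 mod 14 = 8.

x ≡ 1254 (mod 1260).


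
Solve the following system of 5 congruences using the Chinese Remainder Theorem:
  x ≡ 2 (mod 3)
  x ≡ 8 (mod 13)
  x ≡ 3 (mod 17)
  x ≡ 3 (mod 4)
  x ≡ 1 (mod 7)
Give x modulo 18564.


Product of moduli M = 3 · 13 · 17 · 4 · 7 = 18564.
Merge one congruence at a time:
  Start: x ≡ 2 (mod 3).
  Combine with x ≡ 8 (mod 13); new modulus lcm = 39.
    Write x = 2 + 3·t and substitute into x ≡ 8 (mod 13): 3·t ≡ 8 − 2 = 6 (mod 13).
    The inverse of 3 mod 13 is 9 (since 3·9 = 27 = 2·13 + 1), so t ≡ 9·6 = 54 ≡ 2 (mod 13).
    Then x = 2 + 3·2 = 8, valid modulo lcm(3, 13) = 39: x ≡ 8 (mod 39).
  Combine with x ≡ 3 (mod 17); new modulus lcm = 663.
    Write x = 8 + 39·t and substitute into x ≡ 3 (mod 17): 39·t ≡ 3 − 8 = -5 (mod 17).
    Reduce coefficients mod 17: 5·t ≡ 12 (mod 17).
    The inverse of 5 mod 17 is 7 (since 5·7 = 35 = 2·17 + 1), so t ≡ 7·12 = 84 ≡ 16 (mod 17).
    Then x = 8 + 39·16 = 632, valid modulo lcm(39, 17) = 663: x ≡ 632 (mod 663).
  Combine with x ≡ 3 (mod 4); new modulus lcm = 2652.
    Write x = 632 + 663·t and substitute into x ≡ 3 (mod 4): 663·t ≡ 3 − 632 = -629 (mod 4).
    Reduce coefficients mod 4: 3·t ≡ 3 (mod 4).
    The inverse of 3 mod 4 is 3 (since 3·3 = 9 = 2·4 + 1), so t ≡ 3·3 = 9 ≡ 1 (mod 4).
    Then x = 632 + 663·1 = 1295, valid modulo lcm(663, 4) = 2652: x ≡ 1295 (mod 2652).
  Combine with x ≡ 1 (mod 7); new modulus lcm = 18564.
    Write x = 1295 + 2652·t and substitute into x ≡ 1 (mod 7): 2652·t ≡ 1 − 1295 = -1294 (mod 7).
    Reduce coefficients mod 7: 6·t ≡ 1 (mod 7).
    The inverse of 6 mod 7 is 6 (since 6·6 = 36 = 5·7 + 1), so t ≡ 6·1 = 6 ≡ 6 (mod 7).
    Then x = 1295 + 2652·6 = 17207, valid modulo lcm(2652, 7) = 18564: x ≡ 17207 (mod 18564).
Verify against each original: 17207 mod 3 = 2, 17207 mod 13 = 8, 17207 mod 17 = 3, 17207 mod 4 = 3, 17207 mod 7 = 1.

x ≡ 17207 (mod 18564).


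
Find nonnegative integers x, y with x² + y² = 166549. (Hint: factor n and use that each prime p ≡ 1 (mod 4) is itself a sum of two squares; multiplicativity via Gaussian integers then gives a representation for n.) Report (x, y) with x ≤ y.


Step 1: Factor n = 166549 = 17 · 97 · 101.
Step 2: Check the mod-4 condition on each prime factor: 17 ≡ 1 (mod 4), exponent 1; 97 ≡ 1 (mod 4), exponent 1; 101 ≡ 1 (mod 4), exponent 1.
All primes ≡ 3 (mod 4) appear to even exponent (or don't appear), so by the two-squares theorem n IS expressible as a sum of two squares.
Step 3: Build a representation. Here n = 17 · 97 · 101 is a product of primes ≡ 1 (mod 4). Each prime p ≡ 1 (mod 4) is itself a sum of two squares; find a² by testing p − a² for a perfect square:
  17: 17 − 1² = 16 = 4² ⇒ 17 = 1² + 4².
  97: 97 − 1² = 96, 97 − 2² = 93, 97 − 3² = 88, 97 − 4² = 81 = 9² ⇒ 97 = 4² + 9².
  101: 101 − 1² = 100 = 10² ⇒ 101 = 1² + 10².
  Combine using the Brahmagupta–Fibonacci identity (a² + b²)(c² + d²) = (ac − bd)² + (ad + bc)² = (ac + bd)² + (ad − bc)²:
  17 · 97 = 1649: from (1² + 4²)(4² + 9²), take (1·4 − 4·9, 1·9 + 4·4) = (4 − 36, 9 + 16) = (-32, 25); dropping signs (only squares matter) gives (32, 25); check 32² + 25² = 1024 + 625 = 1649 ✓.
  1649 · 101 = 166549: from (32² + 25²)(1² + 10²), take (32·1 − 25·10, 32·10 + 25·1) = (32 − 250, 320 + 25) = (-218, 345); dropping signs (only squares matter) gives (218, 345); check 218² + 345² = 47524 + 119025 = 166549 ✓.
Step 4: Order so x ≤ y and verify: 218² + 345² = 47524 + 119025 = 166549 = n. ✓

n = 166549 = 218² + 345² (one valid representation with x ≤ y).


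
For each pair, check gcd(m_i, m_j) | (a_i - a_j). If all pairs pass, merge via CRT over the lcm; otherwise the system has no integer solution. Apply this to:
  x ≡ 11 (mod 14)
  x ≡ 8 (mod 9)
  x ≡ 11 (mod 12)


Moduli 14, 9, 12 are not pairwise coprime, so CRT works modulo lcm(m_i) when all pairwise compatibility conditions hold.
Pairwise compatibility: gcd(m_i, m_j) must divide a_i - a_j for every pair.
Merge one congruence at a time:
  Start: x ≡ 11 (mod 14).
  Combine with x ≡ 8 (mod 9): gcd(14, 9) = 1; 8 - 11 = -3, which IS divisible by 1, so compatible.
    Write x = 11 + 14·t and substitute into x ≡ 8 (mod 9): 14·t ≡ 8 − 11 = -3 (mod 9).
    Reduce coefficients mod 9: 5·t ≡ 6 (mod 9).
    The inverse of 5 mod 9 is 2 (since 5·2 = 10 = 1·9 + 1), so t ≡ 2·6 = 12 ≡ 3 (mod 9).
    Then x = 11 + 14·3 = 53, valid modulo lcm(14, 9) = 126: x ≡ 53 (mod 126).
  Combine with x ≡ 11 (mod 12): gcd(126, 12) = 6; 11 - 53 = -42, which IS divisible by 6, so compatible.
    Write x = 53 + 126·t and substitute into x ≡ 11 (mod 12): 126·t ≡ 11 − 53 = -42 (mod 12).
    Divide the congruence (and modulus) by g = 6: 21·t ≡ -7 (mod 2).
    Reduce coefficients mod 2: 1·t ≡ 1 (mod 2).
    So t ≡ 1 (mod 2).
    Then x = 53 + 126·1 = 179, valid modulo lcm(126, 12) = 252: x ≡ 179 (mod 252).
Verify: 179 mod 14 = 11, 179 mod 9 = 8, 179 mod 12 = 11.

x ≡ 179 (mod 252).


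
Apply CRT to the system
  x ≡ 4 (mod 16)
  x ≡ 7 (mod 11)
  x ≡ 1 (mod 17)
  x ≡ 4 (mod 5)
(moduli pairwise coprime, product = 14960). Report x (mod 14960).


Product of moduli M = 16 · 11 · 17 · 5 = 14960.
Merge one congruence at a time:
  Start: x ≡ 4 (mod 16).
  Combine with x ≡ 7 (mod 11); new modulus lcm = 176.
    Write x = 4 + 16·t and substitute into x ≡ 7 (mod 11): 16·t ≡ 7 − 4 = 3 (mod 11).
    Reduce coefficients mod 11: 5·t ≡ 3 (mod 11).
    The inverse of 5 mod 11 is 9 (since 5·9 = 45 = 4·11 + 1), so t ≡ 9·3 = 27 ≡ 5 (mod 11).
    Then x = 4 + 16·5 = 84, valid modulo lcm(16, 11) = 176: x ≡ 84 (mod 176).
  Combine with x ≡ 1 (mod 17); new modulus lcm = 2992.
    Write x = 84 + 176·t and substitute into x ≡ 1 (mod 17): 176·t ≡ 1 − 84 = -83 (mod 17).
    Reduce coefficients mod 17: 6·t ≡ 2 (mod 17).
    The inverse of 6 mod 17 is 3 (since 6·3 = 18 = 1·17 + 1), so t ≡ 3·2 = 6 ≡ 6 (mod 17).
    Then x = 84 + 176·6 = 1140, valid modulo lcm(176, 17) = 2992: x ≡ 1140 (mod 2992).
  Combine with x ≡ 4 (mod 5); new modulus lcm = 14960.
    Write x = 1140 + 2992·t and substitute into x ≡ 4 (mod 5): 2992·t ≡ 4 − 1140 = -1136 (mod 5).
    Reduce coefficients mod 5: 2·t ≡ 4 (mod 5).
    The inverse of 2 mod 5 is 3 (since 2·3 = 6 = 1·5 + 1), so t ≡ 3·4 = 12 ≡ 2 (mod 5).
    Then x = 1140 + 2992·2 = 7124, valid modulo lcm(2992, 5) = 14960: x ≡ 7124 (mod 14960).
Verify against each original: 7124 mod 16 = 4, 7124 mod 11 = 7, 7124 mod 17 = 1, 7124 mod 5 = 4.

x ≡ 7124 (mod 14960).


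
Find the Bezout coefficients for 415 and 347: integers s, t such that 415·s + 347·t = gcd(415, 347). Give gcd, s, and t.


Euclidean algorithm on (415, 347) — divide until remainder is 0:
  415 = 1 · 347 + 68
  347 = 5 · 68 + 7
  68 = 9 · 7 + 5
  7 = 1 · 5 + 2
  5 = 2 · 2 + 1
  2 = 2 · 1 + 0
gcd(415, 347) = 1.
Track Bezout coefficients alongside the remainders: start with r₀ = 415 = a·1 + b·0 (s = 1, t = 0) and r₁ = 347 = a·0 + b·1 (s = 0, t = 1); each new remainder r_{k+1} = r_{k-1} − q_k·r_k inherits s_{k+1} = s_{k-1} − q_k·s_k, t_{k+1} = t_{k-1} − q_k·t_k, so r_k = a·s_k + b·t_k at every step:
  q = 1: r = 68, s = 1 − 1·0 = 1, t = 0 − 1·1 = -1  (check: 415·1 + 347·(-1) = 68)
  q = 5: r = 7, s = 0 − 5·1 = -5, t = 1 − 5·(-1) = 6  (check: 415·(-5) + 347·6 = 7)
  q = 9: r = 5, s = 1 − 9·(-5) = 46, t = -1 − 9·6 = -55  (check: 415·46 + 347·(-55) = 5)
  q = 1: r = 2, s = -5 − 1·46 = -51, t = 6 − 1·(-55) = 61  (check: 415·(-51) + 347·61 = 2)
  q = 2: r = 1, s = 46 − 2·(-51) = 148, t = -55 − 2·61 = -177  (check: 415·148 + 347·(-177) = 1)
The row with r = 1 (the gcd) gives the Bezout coefficients s = 148, t = -177.
Result: 415 · (148) + 347 · (-177) = 1.

gcd(415, 347) = 1; s = 148, t = -177 (check: 415·148 + 347·(-177) = 1).


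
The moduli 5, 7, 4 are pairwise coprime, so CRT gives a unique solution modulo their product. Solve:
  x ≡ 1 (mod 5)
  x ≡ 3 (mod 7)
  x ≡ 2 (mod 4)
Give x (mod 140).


Moduli 5, 7, 4 are pairwise coprime; by CRT there is a unique solution modulo M = 5 · 7 · 4 = 140.
Solve pairwise, accumulating the modulus:
  Start with x ≡ 1 (mod 5).
  Combine with x ≡ 3 (mod 7): since gcd(5, 7) = 1, we get a unique residue mod 35.
    Write x = 1 + 5·t and substitute into x ≡ 3 (mod 7): 5·t ≡ 3 − 1 = 2 (mod 7).
    The inverse of 5 mod 7 is 3 (since 5·3 = 15 = 2·7 + 1), so t ≡ 3·2 = 6 ≡ 6 (mod 7).
    Then x = 1 + 5·6 = 31, valid modulo lcm(5, 7) = 35: x ≡ 31 (mod 35).
  Combine with x ≡ 2 (mod 4): since gcd(35, 4) = 1, we get a unique residue mod 140.
    Write x = 31 + 35·t and substitute into x ≡ 2 (mod 4): 35·t ≡ 2 − 31 = -29 (mod 4).
    Reduce coefficients mod 4: 3·t ≡ 3 (mod 4).
    The inverse of 3 mod 4 is 3 (since 3·3 = 9 = 2·4 + 1), so t ≡ 3·3 = 9 ≡ 1 (mod 4).
    Then x = 31 + 35·1 = 66, valid modulo lcm(35, 4) = 140: x ≡ 66 (mod 140).
Verify: 66 mod 5 = 1 ✓, 66 mod 7 = 3 ✓, 66 mod 4 = 2 ✓.

x ≡ 66 (mod 140).


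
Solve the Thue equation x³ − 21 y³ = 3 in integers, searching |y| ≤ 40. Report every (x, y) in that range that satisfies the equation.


The equation is x³ - 21y³ = 3. For fixed y, x³ = 21·y³ + 3, so a solution requires the RHS to be a perfect cube.
Strategy: iterate y from -40 to 40, compute RHS = 21·y³ + 3, and check whether it is a (positive or negative) perfect cube.
Check small values of y:
  y = 0: RHS = 3 is not a perfect cube.
  y = 1: RHS = 24 is not a perfect cube.
  y = -1: RHS = -18 is not a perfect cube.
  y = 2: RHS = 171 is not a perfect cube.
  y = -2: RHS = -165 is not a perfect cube.
  y = 3: RHS = 570 is not a perfect cube.
  y = -3: RHS = -564 is not a perfect cube.
Continuing the search up to |y| = 40 finds no solutions either.
No (x, y) in the scanned range satisfies the equation.

No integer solutions with |y| ≤ 40.


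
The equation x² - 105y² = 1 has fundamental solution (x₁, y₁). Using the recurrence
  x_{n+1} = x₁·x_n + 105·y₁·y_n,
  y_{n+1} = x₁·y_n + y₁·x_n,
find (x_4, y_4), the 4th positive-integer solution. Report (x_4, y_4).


Step 1: Find the fundamental solution (x₁, y₁) of x² - 105y² = 1.
  Expand √105 as a continued fraction. a₀ = ⌊√105⌋ = 10; iterate m_{k+1} = d_k·a_k − m_k, d_{k+1} = (105 − m_{k+1}²)/d_k, a_{k+1} = ⌊(a₀ + m_{k+1})/d_{k+1}⌋ (starting m₀ = 0, d₀ = 1), with convergents p_k = a_k·p_{k-1} + p_{k-2}, q_k = a_k·q_{k-1} + q_{k-2} (p₋₁ = 1, q₋₁ = 0):
  k = 0: a₀ = 10; p₀/q₀ = 10/1; p₀² − 105·q₀² = 100 − 105 = -5.
  k = 1: m = 10, d = 5, a = ⌊(10 + 10)/5⌋ = 4; p/q = (4·10 + 1)/(4·1 + 0) = 41/4; p² − 105·q² = 1681 − 1680 = 1.
  The first convergent with p² − 105·q² = 1 gives the fundamental solution (x₁, y₁) = (41, 4).
Step 2: Apply the recurrence (x_{n+1}, y_{n+1}) = (x₁x_n + 105y₁y_n, x₁y_n + y₁x_n) repeatedly.
  From (x_1, y_1) = (41, 4): x_2 = 41·41 + 105·4·4 = 3361; y_2 = 41·4 + 4·41 = 328.
  From (x_2, y_2) = (3361, 328): x_3 = 41·3361 + 105·4·328 = 275561; y_3 = 41·328 + 4·3361 = 26892.
  From (x_3, y_3) = (275561, 26892): x_4 = 41·275561 + 105·4·26892 = 22592641; y_4 = 41·26892 + 4·275561 = 2204816.
Step 3: Verify x_4² - 105·y_4² = 510427427354881 - 510427427354880 = 1 (should be 1). ✓

(x_1, y_1) = (41, 4); (x_4, y_4) = (22592641, 2204816).


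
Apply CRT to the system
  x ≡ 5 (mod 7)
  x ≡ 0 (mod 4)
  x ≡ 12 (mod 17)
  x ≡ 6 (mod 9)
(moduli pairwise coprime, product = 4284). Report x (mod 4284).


Product of moduli M = 7 · 4 · 17 · 9 = 4284.
Merge one congruence at a time:
  Start: x ≡ 5 (mod 7).
  Combine with x ≡ 0 (mod 4); new modulus lcm = 28.
    Write x = 5 + 7·t and substitute into x ≡ 0 (mod 4): 7·t ≡ 0 − 5 = -5 (mod 4).
    Reduce coefficients mod 4: 3·t ≡ 3 (mod 4).
    The inverse of 3 mod 4 is 3 (since 3·3 = 9 = 2·4 + 1), so t ≡ 3·3 = 9 ≡ 1 (mod 4).
    Then x = 5 + 7·1 = 12, valid modulo lcm(7, 4) = 28: x ≡ 12 (mod 28).
  Combine with x ≡ 12 (mod 17); new modulus lcm = 476.
    Write x = 12 + 28·t and substitute into x ≡ 12 (mod 17): 28·t ≡ 12 − 12 = 0 (mod 17).
    Reduce coefficients mod 17: 11·t ≡ 0 (mod 17).
    The inverse of 11 mod 17 is 14 (since 11·14 = 154 = 9·17 + 1), so t ≡ 14·0 = 0 ≡ 0 (mod 17).
    Then x = 12 + 28·0 = 12, valid modulo lcm(28, 17) = 476: x ≡ 12 (mod 476).
  Combine with x ≡ 6 (mod 9); new modulus lcm = 4284.
    Write x = 12 + 476·t and substitute into x ≡ 6 (mod 9): 476·t ≡ 6 − 12 = -6 (mod 9).
    Reduce coefficients mod 9: 8·t ≡ 3 (mod 9).
    The inverse of 8 mod 9 is 8 (since 8·8 = 64 = 7·9 + 1), so t ≡ 8·3 = 24 ≡ 6 (mod 9).
    Then x = 12 + 476·6 = 2868, valid modulo lcm(476, 9) = 4284: x ≡ 2868 (mod 4284).
Verify against each original: 2868 mod 7 = 5, 2868 mod 4 = 0, 2868 mod 17 = 12, 2868 mod 9 = 6.

x ≡ 2868 (mod 4284).


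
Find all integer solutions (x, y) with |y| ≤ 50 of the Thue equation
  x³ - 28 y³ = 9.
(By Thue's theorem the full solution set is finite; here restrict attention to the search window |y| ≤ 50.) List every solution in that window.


The equation is x³ - 28y³ = 9. For fixed y, x³ = 28·y³ + 9, so a solution requires the RHS to be a perfect cube.
Strategy: iterate y from -50 to 50, compute RHS = 28·y³ + 9, and check whether it is a (positive or negative) perfect cube.
Check small values of y:
  y = 0: RHS = 9 is not a perfect cube.
  y = 1: RHS = 37 is not a perfect cube.
  y = -1: RHS = -19 is not a perfect cube.
  y = 2: RHS = 233 is not a perfect cube.
  y = -2: RHS = -215 is not a perfect cube.
  y = 3: RHS = 765 is not a perfect cube.
  y = -3: RHS = -747 is not a perfect cube.
Continuing the search up to |y| = 50 finds no solutions either.
No (x, y) in the scanned range satisfies the equation.

No integer solutions with |y| ≤ 50.


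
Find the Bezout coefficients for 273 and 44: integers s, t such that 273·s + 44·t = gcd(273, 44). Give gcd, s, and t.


Euclidean algorithm on (273, 44) — divide until remainder is 0:
  273 = 6 · 44 + 9
  44 = 4 · 9 + 8
  9 = 1 · 8 + 1
  8 = 8 · 1 + 0
gcd(273, 44) = 1.
Track Bezout coefficients alongside the remainders: start with r₀ = 273 = a·1 + b·0 (s = 1, t = 0) and r₁ = 44 = a·0 + b·1 (s = 0, t = 1); each new remainder r_{k+1} = r_{k-1} − q_k·r_k inherits s_{k+1} = s_{k-1} − q_k·s_k, t_{k+1} = t_{k-1} − q_k·t_k, so r_k = a·s_k + b·t_k at every step:
  q = 6: r = 9, s = 1 − 6·0 = 1, t = 0 − 6·1 = -6  (check: 273·1 + 44·(-6) = 9)
  q = 4: r = 8, s = 0 − 4·1 = -4, t = 1 − 4·(-6) = 25  (check: 273·(-4) + 44·25 = 8)
  q = 1: r = 1, s = 1 − 1·(-4) = 5, t = -6 − 1·25 = -31  (check: 273·5 + 44·(-31) = 1)
The row with r = 1 (the gcd) gives the Bezout coefficients s = 5, t = -31.
Result: 273 · (5) + 44 · (-31) = 1.

gcd(273, 44) = 1; s = 5, t = -31 (check: 273·5 + 44·(-31) = 1).


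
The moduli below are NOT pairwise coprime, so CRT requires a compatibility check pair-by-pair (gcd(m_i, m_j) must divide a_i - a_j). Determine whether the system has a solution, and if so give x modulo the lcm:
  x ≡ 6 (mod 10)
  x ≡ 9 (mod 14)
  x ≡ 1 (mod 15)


Moduli 10, 14, 15 are not pairwise coprime, so CRT works modulo lcm(m_i) when all pairwise compatibility conditions hold.
Pairwise compatibility: gcd(m_i, m_j) must divide a_i - a_j for every pair.
Merge one congruence at a time:
  Start: x ≡ 6 (mod 10).
  Combine with x ≡ 9 (mod 14): gcd(10, 14) = 2, and 9 - 6 = 3 is NOT divisible by 2.
    ⇒ system is inconsistent (no integer solution).

No solution (the system is inconsistent).


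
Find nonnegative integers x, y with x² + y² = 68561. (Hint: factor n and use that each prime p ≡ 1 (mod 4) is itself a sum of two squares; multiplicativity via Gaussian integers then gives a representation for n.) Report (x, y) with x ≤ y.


Step 1: Factor n = 68561 = 17 · 37 · 109.
Step 2: Check the mod-4 condition on each prime factor: 17 ≡ 1 (mod 4), exponent 1; 37 ≡ 1 (mod 4), exponent 1; 109 ≡ 1 (mod 4), exponent 1.
All primes ≡ 3 (mod 4) appear to even exponent (or don't appear), so by the two-squares theorem n IS expressible as a sum of two squares.
Step 3: Build a representation. Here n = 17 · 37 · 109 is a product of primes ≡ 1 (mod 4). Each prime p ≡ 1 (mod 4) is itself a sum of two squares; find a² by testing p − a² for a perfect square:
  17: 17 − 1² = 16 = 4² ⇒ 17 = 1² + 4².
  37: 37 − 1² = 36 = 6² ⇒ 37 = 1² + 6².
  109: 109 − 1² = 108, 109 − 2² = 105, 109 − 3² = 100 = 10² ⇒ 109 = 3² + 10².
  Combine using the Brahmagupta–Fibonacci identity (a² + b²)(c² + d²) = (ac − bd)² + (ad + bc)² = (ac + bd)² + (ad − bc)²:
  17 · 37 = 629: from (1² + 4²)(1² + 6²), take (1·1 − 4·6, 1·6 + 4·1) = (1 − 24, 6 + 4) = (-23, 10); dropping signs (only squares matter) gives (23, 10); check 23² + 10² = 529 + 100 = 629 ✓.
  629 · 109 = 68561: from (23² + 10²)(3² + 10²), take (23·3 − 10·10, 23·10 + 10·3) = (69 − 100, 230 + 30) = (-31, 260); dropping signs (only squares matter) gives (31, 260); check 31² + 260² = 961 + 67600 = 68561 ✓.
Step 4: Order so x ≤ y and verify: 31² + 260² = 961 + 67600 = 68561 = n. ✓

n = 68561 = 31² + 260² (one valid representation with x ≤ y).


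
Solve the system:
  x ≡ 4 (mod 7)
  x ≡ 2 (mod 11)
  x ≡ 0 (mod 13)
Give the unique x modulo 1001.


Moduli 7, 11, 13 are pairwise coprime; by CRT there is a unique solution modulo M = 7 · 11 · 13 = 1001.
Solve pairwise, accumulating the modulus:
  Start with x ≡ 4 (mod 7).
  Combine with x ≡ 2 (mod 11): since gcd(7, 11) = 1, we get a unique residue mod 77.
    Write x = 4 + 7·t and substitute into x ≡ 2 (mod 11): 7·t ≡ 2 − 4 = -2 (mod 11).
    Reduce coefficients mod 11: 7·t ≡ 9 (mod 11).
    The inverse of 7 mod 11 is 8 (since 7·8 = 56 = 5·11 + 1), so t ≡ 8·9 = 72 ≡ 6 (mod 11).
    Then x = 4 + 7·6 = 46, valid modulo lcm(7, 11) = 77: x ≡ 46 (mod 77).
  Combine with x ≡ 0 (mod 13): since gcd(77, 13) = 1, we get a unique residue mod 1001.
    Write x = 46 + 77·t and substitute into x ≡ 0 (mod 13): 77·t ≡ 0 − 46 = -46 (mod 13).
    Reduce coefficients mod 13: 12·t ≡ 6 (mod 13).
    The inverse of 12 mod 13 is 12 (since 12·12 = 144 = 11·13 + 1), so t ≡ 12·6 = 72 ≡ 7 (mod 13).
    Then x = 46 + 77·7 = 585, valid modulo lcm(77, 13) = 1001: x ≡ 585 (mod 1001).
Verify: 585 mod 7 = 4 ✓, 585 mod 11 = 2 ✓, 585 mod 13 = 0 ✓.

x ≡ 585 (mod 1001).


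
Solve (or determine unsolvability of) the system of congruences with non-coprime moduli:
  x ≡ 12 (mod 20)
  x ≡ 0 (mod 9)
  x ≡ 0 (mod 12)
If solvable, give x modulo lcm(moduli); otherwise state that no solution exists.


Moduli 20, 9, 12 are not pairwise coprime, so CRT works modulo lcm(m_i) when all pairwise compatibility conditions hold.
Pairwise compatibility: gcd(m_i, m_j) must divide a_i - a_j for every pair.
Merge one congruence at a time:
  Start: x ≡ 12 (mod 20).
  Combine with x ≡ 0 (mod 9): gcd(20, 9) = 1; 0 - 12 = -12, which IS divisible by 1, so compatible.
    Write x = 12 + 20·t and substitute into x ≡ 0 (mod 9): 20·t ≡ 0 − 12 = -12 (mod 9).
    Reduce coefficients mod 9: 2·t ≡ 6 (mod 9).
    The inverse of 2 mod 9 is 5 (since 2·5 = 10 = 1·9 + 1), so t ≡ 5·6 = 30 ≡ 3 (mod 9).
    Then x = 12 + 20·3 = 72, valid modulo lcm(20, 9) = 180: x ≡ 72 (mod 180).
  Combine with x ≡ 0 (mod 12): gcd(180, 12) = 12; 0 - 72 = -72, which IS divisible by 12, so compatible.
    Write x = 72 + 180·t and substitute into x ≡ 0 (mod 12): 180·t ≡ 0 − 72 = -72 (mod 12).
    Divide the congruence (and modulus) by g = 12: 15·t ≡ -6 (mod 1).
    Modulo 1 every t works; take t = 0.
    Then x = 72 + 180·0 = 72, valid modulo lcm(180, 12) = 180: x ≡ 72 (mod 180).
Verify: 72 mod 20 = 12, 72 mod 9 = 0, 72 mod 12 = 0.

x ≡ 72 (mod 180).


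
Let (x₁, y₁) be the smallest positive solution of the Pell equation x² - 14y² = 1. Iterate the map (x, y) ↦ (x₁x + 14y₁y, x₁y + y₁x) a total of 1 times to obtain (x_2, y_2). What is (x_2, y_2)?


Step 1: Find the fundamental solution (x₁, y₁) of x² - 14y² = 1.
  Expand √14 as a continued fraction. a₀ = ⌊√14⌋ = 3; iterate m_{k+1} = d_k·a_k − m_k, d_{k+1} = (14 − m_{k+1}²)/d_k, a_{k+1} = ⌊(a₀ + m_{k+1})/d_{k+1}⌋ (starting m₀ = 0, d₀ = 1), with convergents p_k = a_k·p_{k-1} + p_{k-2}, q_k = a_k·q_{k-1} + q_{k-2} (p₋₁ = 1, q₋₁ = 0):
  k = 0: a₀ = 3; p₀/q₀ = 3/1; p₀² − 14·q₀² = 9 − 14 = -5.
  k = 1: m = 3, d = 5, a = ⌊(3 + 3)/5⌋ = 1; p/q = (1·3 + 1)/(1·1 + 0) = 4/1; p² − 14·q² = 16 − 14 = 2.
  k = 2: m = 2, d = 2, a = ⌊(3 + 2)/2⌋ = 2; p/q = (2·4 + 3)/(2·1 + 1) = 11/3; p² − 14·q² = 121 − 126 = -5.
  k = 3: m = 2, d = 5, a = ⌊(3 + 2)/5⌋ = 1; p/q = (1·11 + 4)/(1·3 + 1) = 15/4; p² − 14·q² = 225 − 224 = 1.
  The first convergent with p² − 14·q² = 1 gives the fundamental solution (x₁, y₁) = (15, 4).
Step 2: Apply the recurrence (x_{n+1}, y_{n+1}) = (x₁x_n + 14y₁y_n, x₁y_n + y₁x_n) repeatedly.
  From (x_1, y_1) = (15, 4): x_2 = 15·15 + 14·4·4 = 449; y_2 = 15·4 + 4·15 = 120.
Step 3: Verify x_2² - 14·y_2² = 201601 - 201600 = 1 (should be 1). ✓

(x_1, y_1) = (15, 4); (x_2, y_2) = (449, 120).


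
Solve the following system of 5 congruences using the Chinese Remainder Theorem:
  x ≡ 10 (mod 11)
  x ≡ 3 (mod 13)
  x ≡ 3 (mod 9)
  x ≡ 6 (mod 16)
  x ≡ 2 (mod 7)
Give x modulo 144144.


Product of moduli M = 11 · 13 · 9 · 16 · 7 = 144144.
Merge one congruence at a time:
  Start: x ≡ 10 (mod 11).
  Combine with x ≡ 3 (mod 13); new modulus lcm = 143.
    Write x = 10 + 11·t and substitute into x ≡ 3 (mod 13): 11·t ≡ 3 − 10 = -7 (mod 13).
    Reduce coefficients mod 13: 11·t ≡ 6 (mod 13).
    The inverse of 11 mod 13 is 6 (since 11·6 = 66 = 5·13 + 1), so t ≡ 6·6 = 36 ≡ 10 (mod 13).
    Then x = 10 + 11·10 = 120, valid modulo lcm(11, 13) = 143: x ≡ 120 (mod 143).
  Combine with x ≡ 3 (mod 9); new modulus lcm = 1287.
    Write x = 120 + 143·t and substitute into x ≡ 3 (mod 9): 143·t ≡ 3 − 120 = -117 (mod 9).
    Reduce coefficients mod 9: 8·t ≡ 0 (mod 9).
    The inverse of 8 mod 9 is 8 (since 8·8 = 64 = 7·9 + 1), so t ≡ 8·0 = 0 ≡ 0 (mod 9).
    Then x = 120 + 143·0 = 120, valid modulo lcm(143, 9) = 1287: x ≡ 120 (mod 1287).
  Combine with x ≡ 6 (mod 16); new modulus lcm = 20592.
    Write x = 120 + 1287·t and substitute into x ≡ 6 (mod 16): 1287·t ≡ 6 − 120 = -114 (mod 16).
    Reduce coefficients mod 16: 7·t ≡ 14 (mod 16).
    The inverse of 7 mod 16 is 7 (since 7·7 = 49 = 3·16 + 1), so t ≡ 7·14 = 98 ≡ 2 (mod 16).
    Then x = 120 + 1287·2 = 2694, valid modulo lcm(1287, 16) = 20592: x ≡ 2694 (mod 20592).
  Combine with x ≡ 2 (mod 7); new modulus lcm = 144144.
    Write x = 2694 + 20592·t and substitute into x ≡ 2 (mod 7): 20592·t ≡ 2 − 2694 = -2692 (mod 7).
    Reduce coefficients mod 7: 5·t ≡ 3 (mod 7).
    The inverse of 5 mod 7 is 3 (since 5·3 = 15 = 2·7 + 1), so t ≡ 3·3 = 9 ≡ 2 (mod 7).
    Then x = 2694 + 20592·2 = 43878, valid modulo lcm(20592, 7) = 144144: x ≡ 43878 (mod 144144).
Verify against each original: 43878 mod 11 = 10, 43878 mod 13 = 3, 43878 mod 9 = 3, 43878 mod 16 = 6, 43878 mod 7 = 2.

x ≡ 43878 (mod 144144).


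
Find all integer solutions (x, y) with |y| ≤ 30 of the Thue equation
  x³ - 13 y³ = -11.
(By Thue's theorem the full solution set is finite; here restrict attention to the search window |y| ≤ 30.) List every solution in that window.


The equation is x³ - 13y³ = -11. For fixed y, x³ = 13·y³ − 11, so a solution requires the RHS to be a perfect cube.
Strategy: iterate y from -30 to 30, compute RHS = 13·y³ − 11, and check whether it is a (positive or negative) perfect cube.
Check small values of y:
  y = 0: RHS = -11 is not a perfect cube.
  y = 1: RHS = 2 is not a perfect cube.
  y = -1: RHS = -24 is not a perfect cube.
  y = 2: RHS = 93 is not a perfect cube.
  y = -2: RHS = -115 is not a perfect cube.
  y = 3: RHS = 340 is not a perfect cube.
  y = -3: RHS = -362 is not a perfect cube.
Continuing the search up to |y| = 30 finds no solutions either.
No (x, y) in the scanned range satisfies the equation.

No integer solutions with |y| ≤ 30.


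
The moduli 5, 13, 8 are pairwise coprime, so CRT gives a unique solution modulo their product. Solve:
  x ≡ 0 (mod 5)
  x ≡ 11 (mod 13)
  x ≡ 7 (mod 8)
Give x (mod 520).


Moduli 5, 13, 8 are pairwise coprime; by CRT there is a unique solution modulo M = 5 · 13 · 8 = 520.
Solve pairwise, accumulating the modulus:
  Start with x ≡ 0 (mod 5).
  Combine with x ≡ 11 (mod 13): since gcd(5, 13) = 1, we get a unique residue mod 65.
    Write x = 0 + 5·t and substitute into x ≡ 11 (mod 13): 5·t ≡ 11 − 0 = 11 (mod 13).
    The inverse of 5 mod 13 is 8 (since 5·8 = 40 = 3·13 + 1), so t ≡ 8·11 = 88 ≡ 10 (mod 13).
    Then x = 0 + 5·10 = 50, valid modulo lcm(5, 13) = 65: x ≡ 50 (mod 65).
  Combine with x ≡ 7 (mod 8): since gcd(65, 8) = 1, we get a unique residue mod 520.
    Write x = 50 + 65·t and substitute into x ≡ 7 (mod 8): 65·t ≡ 7 − 50 = -43 (mod 8).
    Reduce coefficients mod 8: 1·t ≡ 5 (mod 8).
    So t ≡ 5 (mod 8).
    Then x = 50 + 65·5 = 375, valid modulo lcm(65, 8) = 520: x ≡ 375 (mod 520).
Verify: 375 mod 5 = 0 ✓, 375 mod 13 = 11 ✓, 375 mod 8 = 7 ✓.

x ≡ 375 (mod 520).


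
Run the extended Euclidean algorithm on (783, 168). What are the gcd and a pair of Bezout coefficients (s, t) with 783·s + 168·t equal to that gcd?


Euclidean algorithm on (783, 168) — divide until remainder is 0:
  783 = 4 · 168 + 111
  168 = 1 · 111 + 57
  111 = 1 · 57 + 54
  57 = 1 · 54 + 3
  54 = 18 · 3 + 0
gcd(783, 168) = 3.
Track Bezout coefficients alongside the remainders: start with r₀ = 783 = a·1 + b·0 (s = 1, t = 0) and r₁ = 168 = a·0 + b·1 (s = 0, t = 1); each new remainder r_{k+1} = r_{k-1} − q_k·r_k inherits s_{k+1} = s_{k-1} − q_k·s_k, t_{k+1} = t_{k-1} − q_k·t_k, so r_k = a·s_k + b·t_k at every step:
  q = 4: r = 111, s = 1 − 4·0 = 1, t = 0 − 4·1 = -4  (check: 783·1 + 168·(-4) = 111)
  q = 1: r = 57, s = 0 − 1·1 = -1, t = 1 − 1·(-4) = 5  (check: 783·(-1) + 168·5 = 57)
  q = 1: r = 54, s = 1 − 1·(-1) = 2, t = -4 − 1·5 = -9  (check: 783·2 + 168·(-9) = 54)
  q = 1: r = 3, s = -1 − 1·2 = -3, t = 5 − 1·(-9) = 14  (check: 783·(-3) + 168·14 = 3)
The row with r = 3 (the gcd) gives the Bezout coefficients s = -3, t = 14.
Result: 783 · (-3) + 168 · (14) = 3.

gcd(783, 168) = 3; s = -3, t = 14 (check: 783·(-3) + 168·14 = 3).


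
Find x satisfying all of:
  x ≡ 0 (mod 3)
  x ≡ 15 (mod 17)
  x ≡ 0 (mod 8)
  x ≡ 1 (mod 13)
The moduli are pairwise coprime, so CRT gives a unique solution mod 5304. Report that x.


Product of moduli M = 3 · 17 · 8 · 13 = 5304.
Merge one congruence at a time:
  Start: x ≡ 0 (mod 3).
  Combine with x ≡ 15 (mod 17); new modulus lcm = 51.
    Write x = 0 + 3·t and substitute into x ≡ 15 (mod 17): 3·t ≡ 15 − 0 = 15 (mod 17).
    The inverse of 3 mod 17 is 6 (since 3·6 = 18 = 1·17 + 1), so t ≡ 6·15 = 90 ≡ 5 (mod 17).
    Then x = 0 + 3·5 = 15, valid modulo lcm(3, 17) = 51: x ≡ 15 (mod 51).
  Combine with x ≡ 0 (mod 8); new modulus lcm = 408.
    Write x = 15 + 51·t and substitute into x ≡ 0 (mod 8): 51·t ≡ 0 − 15 = -15 (mod 8).
    Reduce coefficients mod 8: 3·t ≡ 1 (mod 8).
    The inverse of 3 mod 8 is 3 (since 3·3 = 9 = 1·8 + 1), so t ≡ 3·1 = 3 ≡ 3 (mod 8).
    Then x = 15 + 51·3 = 168, valid modulo lcm(51, 8) = 408: x ≡ 168 (mod 408).
  Combine with x ≡ 1 (mod 13); new modulus lcm = 5304.
    Write x = 168 + 408·t and substitute into x ≡ 1 (mod 13): 408·t ≡ 1 − 168 = -167 (mod 13).
    Reduce coefficients mod 13: 5·t ≡ 2 (mod 13).
    The inverse of 5 mod 13 is 8 (since 5·8 = 40 = 3·13 + 1), so t ≡ 8·2 = 16 ≡ 3 (mod 13).
    Then x = 168 + 408·3 = 1392, valid modulo lcm(408, 13) = 5304: x ≡ 1392 (mod 5304).
Verify against each original: 1392 mod 3 = 0, 1392 mod 17 = 15, 1392 mod 8 = 0, 1392 mod 13 = 1.

x ≡ 1392 (mod 5304).


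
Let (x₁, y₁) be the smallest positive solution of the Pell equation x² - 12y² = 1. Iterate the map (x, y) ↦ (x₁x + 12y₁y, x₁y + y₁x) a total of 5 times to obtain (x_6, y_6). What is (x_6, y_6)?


Step 1: Find the fundamental solution (x₁, y₁) of x² - 12y² = 1.
  Expand √12 as a continued fraction. a₀ = ⌊√12⌋ = 3; iterate m_{k+1} = d_k·a_k − m_k, d_{k+1} = (12 − m_{k+1}²)/d_k, a_{k+1} = ⌊(a₀ + m_{k+1})/d_{k+1}⌋ (starting m₀ = 0, d₀ = 1), with convergents p_k = a_k·p_{k-1} + p_{k-2}, q_k = a_k·q_{k-1} + q_{k-2} (p₋₁ = 1, q₋₁ = 0):
  k = 0: a₀ = 3; p₀/q₀ = 3/1; p₀² − 12·q₀² = 9 − 12 = -3.
  k = 1: m = 3, d = 3, a = ⌊(3 + 3)/3⌋ = 2; p/q = (2·3 + 1)/(2·1 + 0) = 7/2; p² − 12·q² = 49 − 48 = 1.
  The first convergent with p² − 12·q² = 1 gives the fundamental solution (x₁, y₁) = (7, 2).
Step 2: Apply the recurrence (x_{n+1}, y_{n+1}) = (x₁x_n + 12y₁y_n, x₁y_n + y₁x_n) repeatedly.
  From (x_1, y_1) = (7, 2): x_2 = 7·7 + 12·2·2 = 97; y_2 = 7·2 + 2·7 = 28.
  From (x_2, y_2) = (97, 28): x_3 = 7·97 + 12·2·28 = 1351; y_3 = 7·28 + 2·97 = 390.
  From (x_3, y_3) = (1351, 390): x_4 = 7·1351 + 12·2·390 = 18817; y_4 = 7·390 + 2·1351 = 5432.
  From (x_4, y_4) = (18817, 5432): x_5 = 7·18817 + 12·2·5432 = 262087; y_5 = 7·5432 + 2·18817 = 75658.
  From (x_5, y_5) = (262087, 75658): x_6 = 7·262087 + 12·2·75658 = 3650401; y_6 = 7·75658 + 2·262087 = 1053780.
Step 3: Verify x_6² - 12·y_6² = 13325427460801 - 13325427460800 = 1 (should be 1). ✓

(x_1, y_1) = (7, 2); (x_6, y_6) = (3650401, 1053780).
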